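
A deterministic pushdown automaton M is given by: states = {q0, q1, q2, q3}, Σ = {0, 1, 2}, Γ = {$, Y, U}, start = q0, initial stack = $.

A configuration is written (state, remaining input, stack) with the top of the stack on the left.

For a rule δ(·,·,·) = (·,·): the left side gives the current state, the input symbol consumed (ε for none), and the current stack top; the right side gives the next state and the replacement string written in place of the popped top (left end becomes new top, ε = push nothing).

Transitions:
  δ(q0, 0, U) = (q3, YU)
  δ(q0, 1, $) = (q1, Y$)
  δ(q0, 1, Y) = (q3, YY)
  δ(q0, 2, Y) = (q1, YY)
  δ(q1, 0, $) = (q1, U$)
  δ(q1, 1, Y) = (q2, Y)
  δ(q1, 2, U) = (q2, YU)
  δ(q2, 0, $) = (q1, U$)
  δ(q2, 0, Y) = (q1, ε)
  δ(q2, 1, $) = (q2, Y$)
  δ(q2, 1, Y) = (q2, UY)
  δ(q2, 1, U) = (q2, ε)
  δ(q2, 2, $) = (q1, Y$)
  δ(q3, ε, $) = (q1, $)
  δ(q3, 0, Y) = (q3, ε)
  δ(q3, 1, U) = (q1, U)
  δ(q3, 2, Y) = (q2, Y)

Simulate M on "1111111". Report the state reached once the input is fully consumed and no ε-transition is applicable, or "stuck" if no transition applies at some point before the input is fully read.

(q0, 1111111, $)
  read 1, top $: go to q1, push Y$ → (q1, 111111, Y$)
  read 1, top Y: go to q2, push Y → (q2, 11111, Y$)
  read 1, top Y: go to q2, push UY → (q2, 1111, UY$)
  read 1, top U: go to q2, push ε → (q2, 111, Y$)
  read 1, top Y: go to q2, push UY → (q2, 11, UY$)
  read 1, top U: go to q2, push ε → (q2, 1, Y$)
  read 1, top Y: go to q2, push UY → (q2, ε, UY$)
All input consumed; M is in state q2.

q2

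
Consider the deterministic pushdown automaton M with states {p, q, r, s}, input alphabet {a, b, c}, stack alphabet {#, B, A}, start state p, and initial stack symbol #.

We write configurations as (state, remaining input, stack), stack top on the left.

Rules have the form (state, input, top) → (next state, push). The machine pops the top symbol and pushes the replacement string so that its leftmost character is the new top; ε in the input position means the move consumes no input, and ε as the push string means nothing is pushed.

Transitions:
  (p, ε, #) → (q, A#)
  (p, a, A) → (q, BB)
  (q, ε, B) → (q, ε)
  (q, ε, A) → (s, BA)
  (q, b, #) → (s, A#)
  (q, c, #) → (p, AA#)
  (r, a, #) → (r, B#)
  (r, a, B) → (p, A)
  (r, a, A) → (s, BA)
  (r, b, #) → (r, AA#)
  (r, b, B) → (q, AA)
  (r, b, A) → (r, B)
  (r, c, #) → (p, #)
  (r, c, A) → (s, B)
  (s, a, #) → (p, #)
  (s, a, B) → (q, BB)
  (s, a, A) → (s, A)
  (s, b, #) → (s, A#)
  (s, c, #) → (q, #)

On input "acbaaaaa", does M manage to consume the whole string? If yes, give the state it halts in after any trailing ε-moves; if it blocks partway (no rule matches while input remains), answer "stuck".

(p, acbaaaaa, #)
  ε-move, top #: go to q, push A# → (q, acbaaaaa, A#)
  ε-move, top A: go to s, push BA → (s, acbaaaaa, BA#)
  read a, top B: go to q, push BB → (q, cbaaaaa, BBA#)
  ε-move, top B: go to q, push ε → (q, cbaaaaa, BA#)
  ε-move, top B: go to q, push ε → (q, cbaaaaa, A#)
  ε-move, top A: go to s, push BA → (s, cbaaaaa, BA#)
No transition for (s, c, top B); M blocks with input cbaaaaa remaining.

stuck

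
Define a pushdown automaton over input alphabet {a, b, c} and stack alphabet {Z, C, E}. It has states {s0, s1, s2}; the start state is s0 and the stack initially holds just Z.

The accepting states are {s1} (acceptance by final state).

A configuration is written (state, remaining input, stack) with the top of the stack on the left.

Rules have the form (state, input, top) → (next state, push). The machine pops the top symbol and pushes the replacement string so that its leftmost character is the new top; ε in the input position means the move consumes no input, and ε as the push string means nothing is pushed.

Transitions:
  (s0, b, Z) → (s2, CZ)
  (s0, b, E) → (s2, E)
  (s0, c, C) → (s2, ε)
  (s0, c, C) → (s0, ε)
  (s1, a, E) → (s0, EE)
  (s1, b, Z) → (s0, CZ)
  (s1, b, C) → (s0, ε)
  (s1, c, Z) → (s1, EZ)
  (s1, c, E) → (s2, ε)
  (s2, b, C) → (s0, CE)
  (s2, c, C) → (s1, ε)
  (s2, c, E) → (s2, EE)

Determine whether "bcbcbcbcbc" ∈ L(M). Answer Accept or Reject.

Accept

One accepting computation: (s0, bcbcbcbcbc, Z) ⊢ (s2, cbcbcbcbc, CZ) ⊢ (s1, bcbcbcbc, Z) ⊢ (s0, cbcbcbc, CZ) ⊢ (s0, bcbcbc, Z) ⊢ (s2, cbcbc, CZ) ⊢ (s1, bcbc, Z) ⊢ (s0, cbc, CZ) ⊢ (s0, bc, Z) ⊢ (s2, c, CZ) ⊢ (s1, ε, Z)
All input consumed and state s1 ∈ F.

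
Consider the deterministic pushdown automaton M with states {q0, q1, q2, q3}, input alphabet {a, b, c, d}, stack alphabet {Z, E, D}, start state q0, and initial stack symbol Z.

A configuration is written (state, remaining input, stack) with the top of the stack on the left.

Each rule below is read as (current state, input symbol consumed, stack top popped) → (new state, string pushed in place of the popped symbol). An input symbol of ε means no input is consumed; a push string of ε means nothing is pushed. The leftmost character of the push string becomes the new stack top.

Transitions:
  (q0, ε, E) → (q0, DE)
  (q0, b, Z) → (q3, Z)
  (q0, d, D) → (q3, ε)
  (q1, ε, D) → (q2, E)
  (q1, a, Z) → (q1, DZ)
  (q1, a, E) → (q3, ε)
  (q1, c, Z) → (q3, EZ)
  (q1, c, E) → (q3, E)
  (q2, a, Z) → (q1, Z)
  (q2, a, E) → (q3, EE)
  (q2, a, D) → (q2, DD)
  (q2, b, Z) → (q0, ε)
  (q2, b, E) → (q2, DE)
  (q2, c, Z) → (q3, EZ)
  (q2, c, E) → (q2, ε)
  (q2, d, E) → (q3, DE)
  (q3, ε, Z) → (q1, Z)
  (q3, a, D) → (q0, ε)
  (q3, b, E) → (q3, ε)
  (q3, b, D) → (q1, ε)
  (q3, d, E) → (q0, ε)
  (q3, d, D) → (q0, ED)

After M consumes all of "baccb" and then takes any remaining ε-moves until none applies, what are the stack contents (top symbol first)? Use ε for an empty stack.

(q0, baccb, Z)
  read b, top Z: go to q3, push Z → (q3, accb, Z)
  ε-move, top Z: go to q1, push Z → (q1, accb, Z)
  read a, top Z: go to q1, push DZ → (q1, ccb, DZ)
  ε-move, top D: go to q2, push E → (q2, ccb, EZ)
  read c, top E: go to q2, push ε → (q2, cb, Z)
  read c, top Z: go to q3, push EZ → (q3, b, EZ)
  read b, top E: go to q3, push ε → (q3, ε, Z)
  ε-move, top Z: go to q1, push Z → (q1, ε, Z)
All input consumed in state q1 with stack Z.

Z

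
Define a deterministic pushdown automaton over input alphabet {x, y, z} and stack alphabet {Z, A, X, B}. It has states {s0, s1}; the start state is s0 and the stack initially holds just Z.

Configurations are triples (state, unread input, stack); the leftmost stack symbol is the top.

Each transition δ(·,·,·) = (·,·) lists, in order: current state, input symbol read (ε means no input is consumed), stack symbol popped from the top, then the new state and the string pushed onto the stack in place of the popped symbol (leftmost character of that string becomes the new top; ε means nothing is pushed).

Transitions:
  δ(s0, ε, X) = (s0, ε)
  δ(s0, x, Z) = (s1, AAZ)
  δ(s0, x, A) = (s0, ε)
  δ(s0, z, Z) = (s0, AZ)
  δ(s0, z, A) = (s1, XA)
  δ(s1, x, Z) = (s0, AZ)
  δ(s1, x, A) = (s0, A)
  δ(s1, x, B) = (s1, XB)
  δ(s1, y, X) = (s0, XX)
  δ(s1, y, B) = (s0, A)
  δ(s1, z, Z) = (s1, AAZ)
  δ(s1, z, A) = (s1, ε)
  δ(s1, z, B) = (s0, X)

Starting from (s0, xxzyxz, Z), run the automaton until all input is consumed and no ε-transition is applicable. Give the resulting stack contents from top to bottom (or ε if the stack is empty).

(s0, xxzyxz, Z)
  read x, top Z: go to s1, push AAZ → (s1, xzyxz, AAZ)
  read x, top A: go to s0, push A → (s0, zyxz, AAZ)
  read z, top A: go to s1, push XA → (s1, yxz, XAAZ)
  read y, top X: go to s0, push XX → (s0, xz, XXAAZ)
  ε-move, top X: go to s0, push ε → (s0, xz, XAAZ)
  ε-move, top X: go to s0, push ε → (s0, xz, AAZ)
  read x, top A: go to s0, push ε → (s0, z, AZ)
  read z, top A: go to s1, push XA → (s1, ε, XAZ)
All input consumed in state s1 with stack XAZ.

XAZ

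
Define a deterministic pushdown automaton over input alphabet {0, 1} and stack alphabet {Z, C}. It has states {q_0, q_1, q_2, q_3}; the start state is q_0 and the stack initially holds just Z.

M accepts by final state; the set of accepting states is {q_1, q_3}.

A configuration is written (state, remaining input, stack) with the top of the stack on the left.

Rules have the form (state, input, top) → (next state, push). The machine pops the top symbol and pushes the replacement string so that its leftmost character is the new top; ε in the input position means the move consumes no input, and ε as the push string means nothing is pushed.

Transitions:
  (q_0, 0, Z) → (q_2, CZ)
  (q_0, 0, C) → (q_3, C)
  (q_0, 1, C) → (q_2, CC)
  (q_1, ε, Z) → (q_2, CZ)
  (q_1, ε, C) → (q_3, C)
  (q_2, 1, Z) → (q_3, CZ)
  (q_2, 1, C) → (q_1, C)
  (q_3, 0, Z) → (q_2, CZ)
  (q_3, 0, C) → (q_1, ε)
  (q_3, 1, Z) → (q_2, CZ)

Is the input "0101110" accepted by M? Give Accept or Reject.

(q_0, 0101110, Z)
  read 0, top Z: go to q_2, push CZ → (q_2, 101110, CZ)
  read 1, top C: go to q_1, push C → (q_1, 01110, CZ)
  ε-move, top C: go to q_3, push C → (q_3, 01110, CZ)
  read 0, top C: go to q_1, push ε → (q_1, 1110, Z)
  ε-move, top Z: go to q_2, push CZ → (q_2, 1110, CZ)
  read 1, top C: go to q_1, push C → (q_1, 110, CZ)
  ε-move, top C: go to q_3, push C → (q_3, 110, CZ)
No transition applies at (q_3, 110, CZ); input not fully consumed.

Reject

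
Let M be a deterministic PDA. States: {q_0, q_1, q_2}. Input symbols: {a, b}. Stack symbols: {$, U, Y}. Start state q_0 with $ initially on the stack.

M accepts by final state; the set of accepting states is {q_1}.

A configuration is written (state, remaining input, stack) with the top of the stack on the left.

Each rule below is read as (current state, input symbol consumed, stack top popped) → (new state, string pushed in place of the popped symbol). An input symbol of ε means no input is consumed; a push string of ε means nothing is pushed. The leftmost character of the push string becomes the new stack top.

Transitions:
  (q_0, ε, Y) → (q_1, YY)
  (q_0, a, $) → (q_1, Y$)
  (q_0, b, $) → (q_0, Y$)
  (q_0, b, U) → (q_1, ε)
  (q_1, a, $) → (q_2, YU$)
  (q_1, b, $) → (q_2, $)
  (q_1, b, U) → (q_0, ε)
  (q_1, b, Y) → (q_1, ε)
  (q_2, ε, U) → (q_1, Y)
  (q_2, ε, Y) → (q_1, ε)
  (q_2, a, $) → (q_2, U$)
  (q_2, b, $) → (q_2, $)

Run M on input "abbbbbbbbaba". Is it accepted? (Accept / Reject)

Accept

(q_0, abbbbbbbbaba, $) ⊢ (q_1, bbbbbbbbaba, Y$) ⊢ (q_1, bbbbbbbaba, $) ⊢ (q_2, bbbbbbaba, $) ⊢ (q_2, bbbbbaba, $) ⊢ (q_2, bbbbaba, $) ⊢ (q_2, bbbaba, $) ⊢ (q_2, bbaba, $) ⊢ (q_2, baba, $) ⊢ (q_2, aba, $) ⊢ (q_2, ba, U$) ⊢ (q_1, ba, Y$) ⊢ (q_1, a, $) ⊢ (q_2, ε, YU$) ⊢ (q_1, ε, U$)
All input consumed; state q_1 ∈ F.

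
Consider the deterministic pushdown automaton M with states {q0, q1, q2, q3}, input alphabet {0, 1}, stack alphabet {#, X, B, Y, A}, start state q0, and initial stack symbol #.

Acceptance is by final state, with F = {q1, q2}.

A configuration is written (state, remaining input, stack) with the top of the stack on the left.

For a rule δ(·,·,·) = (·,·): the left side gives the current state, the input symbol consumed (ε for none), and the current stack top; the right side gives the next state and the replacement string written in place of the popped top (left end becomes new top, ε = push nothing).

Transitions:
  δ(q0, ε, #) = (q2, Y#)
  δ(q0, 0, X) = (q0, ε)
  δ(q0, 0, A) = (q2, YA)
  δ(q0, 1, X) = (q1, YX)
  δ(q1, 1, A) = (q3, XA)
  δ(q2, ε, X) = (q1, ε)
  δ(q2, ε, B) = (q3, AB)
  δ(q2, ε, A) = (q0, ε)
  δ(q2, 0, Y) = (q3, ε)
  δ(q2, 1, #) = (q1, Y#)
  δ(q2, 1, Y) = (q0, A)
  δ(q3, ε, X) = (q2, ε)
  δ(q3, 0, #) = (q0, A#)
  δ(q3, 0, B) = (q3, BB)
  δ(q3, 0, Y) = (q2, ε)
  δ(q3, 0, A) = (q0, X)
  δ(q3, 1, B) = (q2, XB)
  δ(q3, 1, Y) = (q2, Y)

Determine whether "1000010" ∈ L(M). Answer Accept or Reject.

Accept

(q0, 1000010, #) ⊢ (q2, 1000010, Y#) ⊢ (q0, 000010, A#) ⊢ (q2, 00010, YA#) ⊢ (q3, 0010, A#) ⊢ (q0, 010, X#) ⊢ (q0, 10, #) ⊢ (q2, 10, Y#) ⊢ (q0, 0, A#) ⊢ (q2, ε, YA#)
All input consumed; state q2 ∈ F.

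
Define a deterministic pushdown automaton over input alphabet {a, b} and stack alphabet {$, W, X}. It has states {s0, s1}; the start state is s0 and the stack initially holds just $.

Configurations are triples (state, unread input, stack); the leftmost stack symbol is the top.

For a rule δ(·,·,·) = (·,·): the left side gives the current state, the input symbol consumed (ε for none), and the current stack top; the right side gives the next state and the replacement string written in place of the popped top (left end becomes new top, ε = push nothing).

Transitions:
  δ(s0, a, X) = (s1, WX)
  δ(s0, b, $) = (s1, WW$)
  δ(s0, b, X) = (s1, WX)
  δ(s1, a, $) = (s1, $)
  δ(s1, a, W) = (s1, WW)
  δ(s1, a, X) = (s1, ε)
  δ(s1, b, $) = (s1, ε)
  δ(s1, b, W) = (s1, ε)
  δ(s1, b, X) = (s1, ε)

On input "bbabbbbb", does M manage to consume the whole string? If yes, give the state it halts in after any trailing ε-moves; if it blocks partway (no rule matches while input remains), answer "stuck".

stuck

(s0, bbabbbbb, $) ⊢ (s1, babbbbb, WW$) ⊢ (s1, abbbbb, W$) ⊢ (s1, bbbbb, WW$) ⊢ (s1, bbbb, W$) ⊢ (s1, bbb, $) ⊢ (s1, bb, ε)
No transition for (s1, b, top ε); M blocks with input bb remaining.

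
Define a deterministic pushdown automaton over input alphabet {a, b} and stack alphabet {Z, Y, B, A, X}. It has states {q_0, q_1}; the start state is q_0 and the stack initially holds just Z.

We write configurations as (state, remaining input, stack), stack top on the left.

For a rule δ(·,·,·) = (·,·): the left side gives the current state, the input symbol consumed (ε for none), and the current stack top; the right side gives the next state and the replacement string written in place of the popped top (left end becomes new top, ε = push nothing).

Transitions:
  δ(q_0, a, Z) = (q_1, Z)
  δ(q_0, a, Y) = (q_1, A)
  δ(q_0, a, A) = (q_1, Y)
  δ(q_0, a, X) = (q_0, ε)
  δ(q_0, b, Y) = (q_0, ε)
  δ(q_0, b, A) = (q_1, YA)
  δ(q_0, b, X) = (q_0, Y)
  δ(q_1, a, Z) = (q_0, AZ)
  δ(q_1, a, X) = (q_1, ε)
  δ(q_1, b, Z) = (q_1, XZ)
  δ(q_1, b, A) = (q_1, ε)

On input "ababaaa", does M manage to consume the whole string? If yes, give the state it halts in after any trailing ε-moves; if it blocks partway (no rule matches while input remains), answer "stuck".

(q_0, ababaaa, Z)
  read a, top Z: go to q_1, push Z → (q_1, babaaa, Z)
  read b, top Z: go to q_1, push XZ → (q_1, abaaa, XZ)
  read a, top X: go to q_1, push ε → (q_1, baaa, Z)
  read b, top Z: go to q_1, push XZ → (q_1, aaa, XZ)
  read a, top X: go to q_1, push ε → (q_1, aa, Z)
  read a, top Z: go to q_0, push AZ → (q_0, a, AZ)
  read a, top A: go to q_1, push Y → (q_1, ε, YZ)
All input consumed; M is in state q_1.

q_1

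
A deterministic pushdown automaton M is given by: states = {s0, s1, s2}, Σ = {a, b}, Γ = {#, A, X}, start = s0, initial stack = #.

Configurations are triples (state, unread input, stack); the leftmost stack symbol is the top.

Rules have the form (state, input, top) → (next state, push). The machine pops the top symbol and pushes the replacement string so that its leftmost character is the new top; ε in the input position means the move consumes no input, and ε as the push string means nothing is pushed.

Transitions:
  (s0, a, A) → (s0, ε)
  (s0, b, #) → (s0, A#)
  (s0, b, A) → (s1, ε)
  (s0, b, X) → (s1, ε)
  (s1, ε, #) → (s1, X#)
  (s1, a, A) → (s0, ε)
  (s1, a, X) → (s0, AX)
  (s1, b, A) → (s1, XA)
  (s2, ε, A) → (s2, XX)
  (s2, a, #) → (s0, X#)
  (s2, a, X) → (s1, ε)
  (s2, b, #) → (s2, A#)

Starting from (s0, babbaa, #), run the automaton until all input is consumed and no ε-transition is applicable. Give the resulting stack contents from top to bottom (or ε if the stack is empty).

X#

(s0, babbaa, #)
  read b, top #: go to s0, push A# → (s0, abbaa, A#)
  read a, top A: go to s0, push ε → (s0, bbaa, #)
  read b, top #: go to s0, push A# → (s0, baa, A#)
  read b, top A: go to s1, push ε → (s1, aa, #)
  ε-move, top #: go to s1, push X# → (s1, aa, X#)
  read a, top X: go to s0, push AX → (s0, a, AX#)
  read a, top A: go to s0, push ε → (s0, ε, X#)
All input consumed in state s0 with stack X#.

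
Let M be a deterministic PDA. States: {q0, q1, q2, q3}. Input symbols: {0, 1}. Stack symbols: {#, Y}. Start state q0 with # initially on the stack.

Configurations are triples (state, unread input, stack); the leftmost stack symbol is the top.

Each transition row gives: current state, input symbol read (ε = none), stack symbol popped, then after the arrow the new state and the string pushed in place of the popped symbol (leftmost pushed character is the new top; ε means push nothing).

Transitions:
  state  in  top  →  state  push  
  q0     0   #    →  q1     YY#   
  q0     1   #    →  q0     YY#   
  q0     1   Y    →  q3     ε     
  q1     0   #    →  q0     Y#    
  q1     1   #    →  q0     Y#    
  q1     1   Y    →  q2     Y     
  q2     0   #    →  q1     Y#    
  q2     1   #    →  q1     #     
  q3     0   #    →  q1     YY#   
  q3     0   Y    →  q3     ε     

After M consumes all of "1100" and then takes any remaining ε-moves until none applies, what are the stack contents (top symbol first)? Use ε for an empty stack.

(q0, 1100, #)
  read 1, top #: go to q0, push YY# → (q0, 100, YY#)
  read 1, top Y: go to q3, push ε → (q3, 00, Y#)
  read 0, top Y: go to q3, push ε → (q3, 0, #)
  read 0, top #: go to q1, push YY# → (q1, ε, YY#)
All input consumed in state q1 with stack YY#.

YY#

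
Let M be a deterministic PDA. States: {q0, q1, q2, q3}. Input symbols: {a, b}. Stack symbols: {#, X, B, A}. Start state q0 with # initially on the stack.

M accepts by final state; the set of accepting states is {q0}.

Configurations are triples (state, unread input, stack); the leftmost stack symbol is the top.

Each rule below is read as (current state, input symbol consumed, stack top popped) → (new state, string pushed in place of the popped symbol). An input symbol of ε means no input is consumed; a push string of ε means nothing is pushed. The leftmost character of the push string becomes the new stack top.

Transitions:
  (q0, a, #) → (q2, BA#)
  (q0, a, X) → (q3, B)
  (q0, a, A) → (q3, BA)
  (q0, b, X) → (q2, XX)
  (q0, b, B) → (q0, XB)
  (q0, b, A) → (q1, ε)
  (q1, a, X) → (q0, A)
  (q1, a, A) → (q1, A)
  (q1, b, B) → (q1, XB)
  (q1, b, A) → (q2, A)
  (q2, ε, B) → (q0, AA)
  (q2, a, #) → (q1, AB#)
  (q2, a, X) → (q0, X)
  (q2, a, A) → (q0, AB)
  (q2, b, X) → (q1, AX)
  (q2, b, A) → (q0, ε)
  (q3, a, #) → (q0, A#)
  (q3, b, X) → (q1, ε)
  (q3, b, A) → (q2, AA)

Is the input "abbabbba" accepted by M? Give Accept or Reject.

Reject

(q0, abbabbba, #) ⊢ (q2, bbabbba, BA#) ⊢ (q0, bbabbba, AAA#) ⊢ (q1, babbba, AA#) ⊢ (q2, abbba, AA#) ⊢ (q0, bbba, ABA#) ⊢ (q1, bba, BA#) ⊢ (q1, ba, XBA#)
No transition applies at (q1, ba, XBA#); input not fully consumed.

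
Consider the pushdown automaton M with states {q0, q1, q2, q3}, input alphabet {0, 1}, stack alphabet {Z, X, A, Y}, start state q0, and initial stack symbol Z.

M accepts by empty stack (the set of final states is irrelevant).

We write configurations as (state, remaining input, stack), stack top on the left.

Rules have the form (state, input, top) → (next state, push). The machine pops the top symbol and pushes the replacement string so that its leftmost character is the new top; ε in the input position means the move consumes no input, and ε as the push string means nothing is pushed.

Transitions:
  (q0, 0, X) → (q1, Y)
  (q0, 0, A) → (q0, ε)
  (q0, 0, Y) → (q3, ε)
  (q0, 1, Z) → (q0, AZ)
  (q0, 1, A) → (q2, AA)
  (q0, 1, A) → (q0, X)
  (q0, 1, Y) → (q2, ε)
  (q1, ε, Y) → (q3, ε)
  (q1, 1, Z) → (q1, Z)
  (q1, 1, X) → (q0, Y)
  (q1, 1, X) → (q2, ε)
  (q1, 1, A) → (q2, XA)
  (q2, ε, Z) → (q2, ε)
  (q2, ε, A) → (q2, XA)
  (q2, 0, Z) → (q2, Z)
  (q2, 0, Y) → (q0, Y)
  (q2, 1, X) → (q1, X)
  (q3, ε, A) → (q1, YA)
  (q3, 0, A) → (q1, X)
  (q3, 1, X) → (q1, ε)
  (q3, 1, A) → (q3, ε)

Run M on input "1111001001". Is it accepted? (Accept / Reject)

Accept

One accepting computation: (q0, 1111001001, Z) ⊢ (q0, 111001001, AZ) ⊢ (q2, 11001001, AAZ) ⊢ (q2, 11001001, XAAZ) ⊢ (q1, 1001001, XAAZ) ⊢ (q0, 001001, YAAZ) ⊢ (q3, 01001, AAZ) ⊢ (q1, 1001, XAZ) ⊢ (q0, 001, YAZ) ⊢ (q3, 01, AZ) ⊢ (q1, 1, XZ) ⊢ (q2, ε, Z) ⊢ (q2, ε, ε)
All input consumed and the stack is empty.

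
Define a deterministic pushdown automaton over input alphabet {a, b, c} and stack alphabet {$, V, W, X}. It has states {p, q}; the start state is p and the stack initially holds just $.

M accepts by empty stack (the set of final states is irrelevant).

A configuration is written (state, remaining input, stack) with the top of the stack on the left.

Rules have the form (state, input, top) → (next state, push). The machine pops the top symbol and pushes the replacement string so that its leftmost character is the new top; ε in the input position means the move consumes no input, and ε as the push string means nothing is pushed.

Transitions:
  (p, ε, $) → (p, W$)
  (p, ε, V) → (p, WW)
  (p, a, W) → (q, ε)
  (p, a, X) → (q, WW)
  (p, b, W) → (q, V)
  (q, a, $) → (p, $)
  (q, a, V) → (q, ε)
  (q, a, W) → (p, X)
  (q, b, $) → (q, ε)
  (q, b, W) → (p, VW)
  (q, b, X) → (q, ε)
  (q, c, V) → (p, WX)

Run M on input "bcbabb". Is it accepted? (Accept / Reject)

(p, bcbabb, $)
  ε-move, top $: go to p, push W$ → (p, bcbabb, W$)
  read b, top W: go to q, push V → (q, cbabb, V$)
  read c, top V: go to p, push WX → (p, babb, WX$)
  read b, top W: go to q, push V → (q, abb, VX$)
  read a, top V: go to q, push ε → (q, bb, X$)
  read b, top X: go to q, push ε → (q, b, $)
  read b, top $: go to q, push ε → (q, ε, ε)
All input consumed and the stack is empty.

Accept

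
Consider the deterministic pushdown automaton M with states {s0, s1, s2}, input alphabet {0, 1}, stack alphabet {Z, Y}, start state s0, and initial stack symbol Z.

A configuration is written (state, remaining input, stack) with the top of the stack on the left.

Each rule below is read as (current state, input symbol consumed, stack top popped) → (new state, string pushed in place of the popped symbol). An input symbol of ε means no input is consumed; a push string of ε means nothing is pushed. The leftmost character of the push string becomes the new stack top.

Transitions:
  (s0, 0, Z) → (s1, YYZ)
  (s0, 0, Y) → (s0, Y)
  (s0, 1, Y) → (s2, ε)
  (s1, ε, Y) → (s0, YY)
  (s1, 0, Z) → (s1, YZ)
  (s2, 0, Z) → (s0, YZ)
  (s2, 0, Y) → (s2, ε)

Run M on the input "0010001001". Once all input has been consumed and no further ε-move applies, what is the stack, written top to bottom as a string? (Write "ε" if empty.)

(s0, 0010001001, Z)
  read 0, top Z: go to s1, push YYZ → (s1, 010001001, YYZ)
  ε-move, top Y: go to s0, push YY → (s0, 010001001, YYYZ)
  read 0, top Y: go to s0, push Y → (s0, 10001001, YYYZ)
  read 1, top Y: go to s2, push ε → (s2, 0001001, YYZ)
  read 0, top Y: go to s2, push ε → (s2, 001001, YZ)
  read 0, top Y: go to s2, push ε → (s2, 01001, Z)
  read 0, top Z: go to s0, push YZ → (s0, 1001, YZ)
  read 1, top Y: go to s2, push ε → (s2, 001, Z)
  read 0, top Z: go to s0, push YZ → (s0, 01, YZ)
  read 0, top Y: go to s0, push Y → (s0, 1, YZ)
  read 1, top Y: go to s2, push ε → (s2, ε, Z)
All input consumed in state s2 with stack Z.

Z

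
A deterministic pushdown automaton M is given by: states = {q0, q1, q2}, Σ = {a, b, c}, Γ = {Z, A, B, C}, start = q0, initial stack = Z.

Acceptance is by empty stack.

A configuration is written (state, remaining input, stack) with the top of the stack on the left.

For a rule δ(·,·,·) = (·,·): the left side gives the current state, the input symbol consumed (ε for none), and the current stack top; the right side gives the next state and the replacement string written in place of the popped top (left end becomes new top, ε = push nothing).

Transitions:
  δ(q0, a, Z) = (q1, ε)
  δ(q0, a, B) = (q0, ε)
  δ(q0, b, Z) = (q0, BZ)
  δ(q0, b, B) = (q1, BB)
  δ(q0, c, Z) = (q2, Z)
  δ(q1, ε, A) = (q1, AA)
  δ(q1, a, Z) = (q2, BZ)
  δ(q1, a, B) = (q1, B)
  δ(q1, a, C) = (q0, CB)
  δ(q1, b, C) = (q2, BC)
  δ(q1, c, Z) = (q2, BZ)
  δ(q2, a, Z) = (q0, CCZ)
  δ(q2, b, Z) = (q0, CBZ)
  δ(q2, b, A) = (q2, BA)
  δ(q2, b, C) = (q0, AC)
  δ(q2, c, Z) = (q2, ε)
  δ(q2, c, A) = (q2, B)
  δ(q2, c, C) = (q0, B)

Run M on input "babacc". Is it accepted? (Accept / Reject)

Accept

(q0, babacc, Z)
  read b, top Z: go to q0, push BZ → (q0, abacc, BZ)
  read a, top B: go to q0, push ε → (q0, bacc, Z)
  read b, top Z: go to q0, push BZ → (q0, acc, BZ)
  read a, top B: go to q0, push ε → (q0, cc, Z)
  read c, top Z: go to q2, push Z → (q2, c, Z)
  read c, top Z: go to q2, push ε → (q2, ε, ε)
All input consumed and the stack is empty.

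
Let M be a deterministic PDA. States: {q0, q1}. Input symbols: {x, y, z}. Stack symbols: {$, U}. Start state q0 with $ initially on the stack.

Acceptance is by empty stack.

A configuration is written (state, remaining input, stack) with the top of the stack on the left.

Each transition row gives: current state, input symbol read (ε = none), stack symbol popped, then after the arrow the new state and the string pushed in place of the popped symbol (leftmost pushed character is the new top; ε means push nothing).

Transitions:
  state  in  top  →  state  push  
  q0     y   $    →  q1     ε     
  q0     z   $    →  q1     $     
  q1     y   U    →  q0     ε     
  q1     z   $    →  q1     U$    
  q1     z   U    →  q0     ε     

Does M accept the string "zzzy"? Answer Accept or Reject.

(q0, zzzy, $) ⊢ (q1, zzy, $) ⊢ (q1, zy, U$) ⊢ (q0, y, $) ⊢ (q1, ε, ε)
All input consumed and the stack is empty.

Accept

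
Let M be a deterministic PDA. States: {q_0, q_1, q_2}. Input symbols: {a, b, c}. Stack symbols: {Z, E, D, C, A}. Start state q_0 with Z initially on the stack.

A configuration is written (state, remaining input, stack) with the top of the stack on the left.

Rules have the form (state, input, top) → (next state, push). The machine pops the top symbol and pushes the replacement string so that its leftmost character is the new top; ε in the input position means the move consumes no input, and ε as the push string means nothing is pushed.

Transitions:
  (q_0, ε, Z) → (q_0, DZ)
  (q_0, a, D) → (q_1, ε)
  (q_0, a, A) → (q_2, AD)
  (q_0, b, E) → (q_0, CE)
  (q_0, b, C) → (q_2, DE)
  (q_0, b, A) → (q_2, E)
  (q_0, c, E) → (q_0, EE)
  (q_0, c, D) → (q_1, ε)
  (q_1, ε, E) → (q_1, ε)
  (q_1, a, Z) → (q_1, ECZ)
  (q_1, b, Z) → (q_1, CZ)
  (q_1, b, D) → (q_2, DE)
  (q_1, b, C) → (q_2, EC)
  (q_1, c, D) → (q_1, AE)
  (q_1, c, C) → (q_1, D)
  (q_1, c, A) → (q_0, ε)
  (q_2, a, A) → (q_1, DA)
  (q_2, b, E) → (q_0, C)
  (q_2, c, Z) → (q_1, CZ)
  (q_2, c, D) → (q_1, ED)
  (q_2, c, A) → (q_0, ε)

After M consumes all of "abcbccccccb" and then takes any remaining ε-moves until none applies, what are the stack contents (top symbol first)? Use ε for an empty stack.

CEEEEEZ

(q_0, abcbccccccb, Z)
  ε-move, top Z: go to q_0, push DZ → (q_0, abcbccccccb, DZ)
  read a, top D: go to q_1, push ε → (q_1, bcbccccccb, Z)
  read b, top Z: go to q_1, push CZ → (q_1, cbccccccb, CZ)
  read c, top C: go to q_1, push D → (q_1, bccccccb, DZ)
  read b, top D: go to q_2, push DE → (q_2, ccccccb, DEZ)
  read c, top D: go to q_1, push ED → (q_1, cccccb, EDEZ)
  ε-move, top E: go to q_1, push ε → (q_1, cccccb, DEZ)
  read c, top D: go to q_1, push AE → (q_1, ccccb, AEEZ)
  read c, top A: go to q_0, push ε → (q_0, cccb, EEZ)
  read c, top E: go to q_0, push EE → (q_0, ccb, EEEZ)
  read c, top E: go to q_0, push EE → (q_0, cb, EEEEZ)
  read c, top E: go to q_0, push EE → (q_0, b, EEEEEZ)
  read b, top E: go to q_0, push CE → (q_0, ε, CEEEEEZ)
All input consumed in state q_0 with stack CEEEEEZ.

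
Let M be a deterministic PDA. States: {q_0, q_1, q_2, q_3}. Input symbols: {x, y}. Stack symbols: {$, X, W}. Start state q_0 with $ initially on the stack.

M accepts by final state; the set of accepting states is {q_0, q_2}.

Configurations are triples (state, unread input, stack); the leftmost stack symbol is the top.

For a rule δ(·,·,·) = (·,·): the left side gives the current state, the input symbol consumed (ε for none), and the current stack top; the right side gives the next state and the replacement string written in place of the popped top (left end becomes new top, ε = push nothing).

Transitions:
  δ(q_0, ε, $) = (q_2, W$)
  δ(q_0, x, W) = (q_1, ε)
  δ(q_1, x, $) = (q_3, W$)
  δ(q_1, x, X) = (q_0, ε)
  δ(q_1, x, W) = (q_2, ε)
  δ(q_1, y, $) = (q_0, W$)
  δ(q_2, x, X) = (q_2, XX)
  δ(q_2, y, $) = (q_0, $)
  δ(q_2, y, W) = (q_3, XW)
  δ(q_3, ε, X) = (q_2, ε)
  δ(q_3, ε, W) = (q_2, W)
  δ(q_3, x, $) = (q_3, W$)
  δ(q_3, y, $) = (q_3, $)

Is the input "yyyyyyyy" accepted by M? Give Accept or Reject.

(q_0, yyyyyyyy, $)
  ε-move, top $: go to q_2, push W$ → (q_2, yyyyyyyy, W$)
  read y, top W: go to q_3, push XW → (q_3, yyyyyyy, XW$)
  ε-move, top X: go to q_2, push ε → (q_2, yyyyyyy, W$)
  read y, top W: go to q_3, push XW → (q_3, yyyyyy, XW$)
  ε-move, top X: go to q_2, push ε → (q_2, yyyyyy, W$)
  read y, top W: go to q_3, push XW → (q_3, yyyyy, XW$)
  ε-move, top X: go to q_2, push ε → (q_2, yyyyy, W$)
  read y, top W: go to q_3, push XW → (q_3, yyyy, XW$)
  ε-move, top X: go to q_2, push ε → (q_2, yyyy, W$)
  read y, top W: go to q_3, push XW → (q_3, yyy, XW$)
  ε-move, top X: go to q_2, push ε → (q_2, yyy, W$)
  read y, top W: go to q_3, push XW → (q_3, yy, XW$)
  ε-move, top X: go to q_2, push ε → (q_2, yy, W$)
  read y, top W: go to q_3, push XW → (q_3, y, XW$)
  ε-move, top X: go to q_2, push ε → (q_2, y, W$)
  read y, top W: go to q_3, push XW → (q_3, ε, XW$)
  ε-move, top X: go to q_2, push ε → (q_2, ε, W$)
All input consumed; state q_2 ∈ F.

Accept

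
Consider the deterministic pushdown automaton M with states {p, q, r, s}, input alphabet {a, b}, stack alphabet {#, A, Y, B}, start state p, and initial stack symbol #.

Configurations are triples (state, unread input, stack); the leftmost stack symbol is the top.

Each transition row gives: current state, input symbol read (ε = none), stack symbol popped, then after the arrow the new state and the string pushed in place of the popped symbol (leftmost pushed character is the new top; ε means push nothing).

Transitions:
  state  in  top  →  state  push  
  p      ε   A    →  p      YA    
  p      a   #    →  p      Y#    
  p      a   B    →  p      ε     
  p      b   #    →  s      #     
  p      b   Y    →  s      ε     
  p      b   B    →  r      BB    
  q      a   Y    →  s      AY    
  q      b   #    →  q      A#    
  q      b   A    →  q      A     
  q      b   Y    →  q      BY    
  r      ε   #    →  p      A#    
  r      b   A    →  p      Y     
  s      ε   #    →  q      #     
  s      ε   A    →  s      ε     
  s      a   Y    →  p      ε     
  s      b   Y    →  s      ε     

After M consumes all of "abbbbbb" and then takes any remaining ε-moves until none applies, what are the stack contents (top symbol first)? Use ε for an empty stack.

A#

(p, abbbbbb, #)
  read a, top #: go to p, push Y# → (p, bbbbbb, Y#)
  read b, top Y: go to s, push ε → (s, bbbbb, #)
  ε-move, top #: go to q, push # → (q, bbbbb, #)
  read b, top #: go to q, push A# → (q, bbbb, A#)
  read b, top A: go to q, push A → (q, bbb, A#)
  read b, top A: go to q, push A → (q, bb, A#)
  read b, top A: go to q, push A → (q, b, A#)
  read b, top A: go to q, push A → (q, ε, A#)
All input consumed in state q with stack A#.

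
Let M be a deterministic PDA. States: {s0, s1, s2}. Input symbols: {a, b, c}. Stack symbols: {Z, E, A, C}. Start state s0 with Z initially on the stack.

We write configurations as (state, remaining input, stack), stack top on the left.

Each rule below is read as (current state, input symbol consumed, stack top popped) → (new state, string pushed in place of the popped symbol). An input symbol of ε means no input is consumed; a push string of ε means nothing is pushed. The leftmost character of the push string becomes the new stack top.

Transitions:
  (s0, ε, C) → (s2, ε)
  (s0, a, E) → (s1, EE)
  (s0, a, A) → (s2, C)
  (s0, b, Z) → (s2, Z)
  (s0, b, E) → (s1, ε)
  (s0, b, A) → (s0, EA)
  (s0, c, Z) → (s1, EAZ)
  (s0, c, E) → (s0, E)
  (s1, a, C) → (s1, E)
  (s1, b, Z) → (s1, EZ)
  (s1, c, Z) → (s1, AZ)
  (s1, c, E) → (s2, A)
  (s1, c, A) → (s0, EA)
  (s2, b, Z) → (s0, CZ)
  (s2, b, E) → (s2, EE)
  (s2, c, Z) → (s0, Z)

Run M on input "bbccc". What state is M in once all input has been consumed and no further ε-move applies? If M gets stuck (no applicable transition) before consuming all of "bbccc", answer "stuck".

(s0, bbccc, Z)
  read b, top Z: go to s2, push Z → (s2, bccc, Z)
  read b, top Z: go to s0, push CZ → (s0, ccc, CZ)
  ε-move, top C: go to s2, push ε → (s2, ccc, Z)
  read c, top Z: go to s0, push Z → (s0, cc, Z)
  read c, top Z: go to s1, push EAZ → (s1, c, EAZ)
  read c, top E: go to s2, push A → (s2, ε, AAZ)
All input consumed; M is in state s2.

s2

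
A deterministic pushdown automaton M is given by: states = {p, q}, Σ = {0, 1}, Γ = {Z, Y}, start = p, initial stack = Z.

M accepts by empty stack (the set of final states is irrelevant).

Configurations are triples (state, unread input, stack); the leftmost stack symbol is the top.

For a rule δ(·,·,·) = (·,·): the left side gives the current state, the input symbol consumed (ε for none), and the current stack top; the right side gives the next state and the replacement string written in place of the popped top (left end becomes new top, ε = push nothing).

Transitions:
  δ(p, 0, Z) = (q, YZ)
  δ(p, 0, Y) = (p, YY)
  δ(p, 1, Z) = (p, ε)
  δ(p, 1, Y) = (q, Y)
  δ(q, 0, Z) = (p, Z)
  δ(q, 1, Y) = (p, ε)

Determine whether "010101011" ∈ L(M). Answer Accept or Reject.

(p, 010101011, Z)
  read 0, top Z: go to q, push YZ → (q, 10101011, YZ)
  read 1, top Y: go to p, push ε → (p, 0101011, Z)
  read 0, top Z: go to q, push YZ → (q, 101011, YZ)
  read 1, top Y: go to p, push ε → (p, 01011, Z)
  read 0, top Z: go to q, push YZ → (q, 1011, YZ)
  read 1, top Y: go to p, push ε → (p, 011, Z)
  read 0, top Z: go to q, push YZ → (q, 11, YZ)
  read 1, top Y: go to p, push ε → (p, 1, Z)
  read 1, top Z: go to p, push ε → (p, ε, ε)
All input consumed and the stack is empty.

Accept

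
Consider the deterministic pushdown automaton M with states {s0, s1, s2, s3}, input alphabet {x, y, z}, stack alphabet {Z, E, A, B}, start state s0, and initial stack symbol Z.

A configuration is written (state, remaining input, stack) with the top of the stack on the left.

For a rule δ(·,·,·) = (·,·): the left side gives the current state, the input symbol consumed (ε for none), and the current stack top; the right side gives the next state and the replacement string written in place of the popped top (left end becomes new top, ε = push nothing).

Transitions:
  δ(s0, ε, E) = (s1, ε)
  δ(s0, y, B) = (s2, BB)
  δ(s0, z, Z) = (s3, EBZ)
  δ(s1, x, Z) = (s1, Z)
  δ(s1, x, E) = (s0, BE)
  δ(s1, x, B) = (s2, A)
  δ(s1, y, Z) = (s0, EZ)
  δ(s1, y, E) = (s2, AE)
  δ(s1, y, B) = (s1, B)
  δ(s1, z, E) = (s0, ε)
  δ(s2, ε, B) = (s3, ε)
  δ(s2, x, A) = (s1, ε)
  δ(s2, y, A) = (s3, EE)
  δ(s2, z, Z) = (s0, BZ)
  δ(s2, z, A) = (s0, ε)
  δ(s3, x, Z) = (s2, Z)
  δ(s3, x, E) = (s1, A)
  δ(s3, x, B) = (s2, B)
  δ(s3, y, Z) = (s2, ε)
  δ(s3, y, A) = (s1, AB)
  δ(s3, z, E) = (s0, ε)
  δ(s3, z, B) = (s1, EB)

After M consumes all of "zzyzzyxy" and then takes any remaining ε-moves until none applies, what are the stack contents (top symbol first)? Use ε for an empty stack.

ε

(s0, zzyzzyxy, Z)
  read z, top Z: go to s3, push EBZ → (s3, zyzzyxy, EBZ)
  read z, top E: go to s0, push ε → (s0, yzzyxy, BZ)
  read y, top B: go to s2, push BB → (s2, zzyxy, BBZ)
  ε-move, top B: go to s3, push ε → (s3, zzyxy, BZ)
  read z, top B: go to s1, push EB → (s1, zyxy, EBZ)
  read z, top E: go to s0, push ε → (s0, yxy, BZ)
  read y, top B: go to s2, push BB → (s2, xy, BBZ)
  ε-move, top B: go to s3, push ε → (s3, xy, BZ)
  read x, top B: go to s2, push B → (s2, y, BZ)
  ε-move, top B: go to s3, push ε → (s3, y, Z)
  read y, top Z: go to s2, push ε → (s2, ε, ε)
All input consumed in state s2 with stack ε.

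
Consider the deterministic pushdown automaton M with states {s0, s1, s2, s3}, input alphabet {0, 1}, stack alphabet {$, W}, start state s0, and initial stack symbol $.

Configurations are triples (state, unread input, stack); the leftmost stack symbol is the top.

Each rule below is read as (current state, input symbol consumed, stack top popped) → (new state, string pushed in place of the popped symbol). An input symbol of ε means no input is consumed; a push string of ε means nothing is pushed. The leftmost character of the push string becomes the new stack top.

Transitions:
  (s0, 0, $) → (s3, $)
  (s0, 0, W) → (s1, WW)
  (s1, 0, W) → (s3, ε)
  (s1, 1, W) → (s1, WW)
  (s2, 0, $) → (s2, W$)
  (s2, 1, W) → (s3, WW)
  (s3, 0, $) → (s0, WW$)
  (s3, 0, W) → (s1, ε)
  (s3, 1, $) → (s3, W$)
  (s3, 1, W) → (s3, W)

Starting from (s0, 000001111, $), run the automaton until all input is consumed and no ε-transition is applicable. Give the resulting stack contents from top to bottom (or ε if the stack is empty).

(s0, 000001111, $)
  read 0, top $: go to s3, push $ → (s3, 00001111, $)
  read 0, top $: go to s0, push WW$ → (s0, 0001111, WW$)
  read 0, top W: go to s1, push WW → (s1, 001111, WWW$)
  read 0, top W: go to s3, push ε → (s3, 01111, WW$)
  read 0, top W: go to s1, push ε → (s1, 1111, W$)
  read 1, top W: go to s1, push WW → (s1, 111, WW$)
  read 1, top W: go to s1, push WW → (s1, 11, WWW$)
  read 1, top W: go to s1, push WW → (s1, 1, WWWW$)
  read 1, top W: go to s1, push WW → (s1, ε, WWWWW$)
All input consumed in state s1 with stack WWWWW$.

WWWWW$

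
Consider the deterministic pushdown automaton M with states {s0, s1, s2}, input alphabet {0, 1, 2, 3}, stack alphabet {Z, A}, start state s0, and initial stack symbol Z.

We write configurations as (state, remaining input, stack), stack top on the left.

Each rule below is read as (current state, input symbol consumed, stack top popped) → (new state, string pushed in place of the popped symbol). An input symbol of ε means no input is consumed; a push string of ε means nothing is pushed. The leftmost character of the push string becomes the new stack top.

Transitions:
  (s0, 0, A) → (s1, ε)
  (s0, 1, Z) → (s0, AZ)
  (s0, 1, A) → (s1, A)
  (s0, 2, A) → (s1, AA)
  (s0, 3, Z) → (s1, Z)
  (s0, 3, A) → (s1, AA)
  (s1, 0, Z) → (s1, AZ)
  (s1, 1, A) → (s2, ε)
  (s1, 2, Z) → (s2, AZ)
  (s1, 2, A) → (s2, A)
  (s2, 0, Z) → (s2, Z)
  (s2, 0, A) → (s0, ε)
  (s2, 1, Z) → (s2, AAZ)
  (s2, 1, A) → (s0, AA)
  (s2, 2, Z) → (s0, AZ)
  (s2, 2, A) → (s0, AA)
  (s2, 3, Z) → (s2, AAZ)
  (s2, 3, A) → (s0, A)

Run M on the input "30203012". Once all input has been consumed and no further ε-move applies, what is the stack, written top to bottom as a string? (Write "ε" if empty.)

AZ

(s0, 30203012, Z) ⊢ (s1, 0203012, Z) ⊢ (s1, 203012, AZ) ⊢ (s2, 03012, AZ) ⊢ (s0, 3012, Z) ⊢ (s1, 012, Z) ⊢ (s1, 12, AZ) ⊢ (s2, 2, Z) ⊢ (s0, ε, AZ)
All input consumed in state s0 with stack AZ.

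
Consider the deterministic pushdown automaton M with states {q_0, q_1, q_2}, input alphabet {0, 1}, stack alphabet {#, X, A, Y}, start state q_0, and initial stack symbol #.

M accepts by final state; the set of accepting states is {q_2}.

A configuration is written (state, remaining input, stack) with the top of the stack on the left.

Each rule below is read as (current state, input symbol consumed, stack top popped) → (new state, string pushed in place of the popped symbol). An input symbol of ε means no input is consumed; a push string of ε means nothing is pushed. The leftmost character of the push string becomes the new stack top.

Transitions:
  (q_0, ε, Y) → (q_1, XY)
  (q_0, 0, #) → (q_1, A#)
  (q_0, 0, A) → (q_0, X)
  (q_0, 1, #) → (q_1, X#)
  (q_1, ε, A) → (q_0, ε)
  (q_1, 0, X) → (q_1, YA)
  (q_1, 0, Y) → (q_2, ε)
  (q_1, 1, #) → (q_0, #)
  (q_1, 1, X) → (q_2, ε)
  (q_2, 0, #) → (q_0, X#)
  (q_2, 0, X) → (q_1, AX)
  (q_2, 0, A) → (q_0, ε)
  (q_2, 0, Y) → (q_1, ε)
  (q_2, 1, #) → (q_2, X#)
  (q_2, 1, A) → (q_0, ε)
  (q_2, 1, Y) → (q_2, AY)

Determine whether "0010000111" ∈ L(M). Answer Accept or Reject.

Accept

(q_0, 0010000111, #) ⊢ (q_1, 010000111, A#) ⊢ (q_0, 010000111, #) ⊢ (q_1, 10000111, A#) ⊢ (q_0, 10000111, #) ⊢ (q_1, 0000111, X#) ⊢ (q_1, 000111, YA#) ⊢ (q_2, 00111, A#) ⊢ (q_0, 0111, #) ⊢ (q_1, 111, A#) ⊢ (q_0, 111, #) ⊢ (q_1, 11, X#) ⊢ (q_2, 1, #) ⊢ (q_2, ε, X#)
All input consumed; state q_2 ∈ F.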